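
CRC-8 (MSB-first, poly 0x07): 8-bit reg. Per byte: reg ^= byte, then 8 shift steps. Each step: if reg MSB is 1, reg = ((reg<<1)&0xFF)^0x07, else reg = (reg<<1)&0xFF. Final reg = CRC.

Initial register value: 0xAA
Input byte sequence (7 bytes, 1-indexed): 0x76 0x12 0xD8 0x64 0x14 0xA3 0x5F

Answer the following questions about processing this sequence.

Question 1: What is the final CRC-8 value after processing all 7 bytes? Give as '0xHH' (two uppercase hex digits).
Answer: 0x82

Derivation:
After byte 1 (0x76): reg=0x1A
After byte 2 (0x12): reg=0x38
After byte 3 (0xD8): reg=0xAE
After byte 4 (0x64): reg=0x78
After byte 5 (0x14): reg=0x03
After byte 6 (0xA3): reg=0x69
After byte 7 (0x5F): reg=0x82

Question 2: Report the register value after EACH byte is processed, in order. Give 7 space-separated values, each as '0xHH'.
0x1A 0x38 0xAE 0x78 0x03 0x69 0x82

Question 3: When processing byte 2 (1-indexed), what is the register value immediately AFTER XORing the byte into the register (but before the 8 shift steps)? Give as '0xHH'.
Register before byte 2: 0x1A
Byte 2: 0x12
0x1A XOR 0x12 = 0x08

Answer: 0x08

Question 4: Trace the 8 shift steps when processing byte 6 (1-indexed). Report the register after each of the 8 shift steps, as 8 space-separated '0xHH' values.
Answer: 0x47 0x8E 0x1B 0x36 0x6C 0xD8 0xB7 0x69

Derivation:
After byte 1 (0x76): reg=0x1A
After byte 2 (0x12): reg=0x38
After byte 3 (0xD8): reg=0xAE
After byte 4 (0x64): reg=0x78
After byte 5 (0x14): reg=0x03
Register before byte 6: 0x03
After XOR with byte 0xA3: 0xA0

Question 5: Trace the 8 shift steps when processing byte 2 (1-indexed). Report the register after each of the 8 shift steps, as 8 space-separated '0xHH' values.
Answer: 0x10 0x20 0x40 0x80 0x07 0x0E 0x1C 0x38

Derivation:
After byte 1 (0x76): reg=0x1A
Register before byte 2: 0x1A
After XOR with byte 0x12: 0x08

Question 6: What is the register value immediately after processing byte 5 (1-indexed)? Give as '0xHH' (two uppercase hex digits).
After byte 1 (0x76): reg=0x1A
After byte 2 (0x12): reg=0x38
After byte 3 (0xD8): reg=0xAE
After byte 4 (0x64): reg=0x78
After byte 5 (0x14): reg=0x03

Answer: 0x03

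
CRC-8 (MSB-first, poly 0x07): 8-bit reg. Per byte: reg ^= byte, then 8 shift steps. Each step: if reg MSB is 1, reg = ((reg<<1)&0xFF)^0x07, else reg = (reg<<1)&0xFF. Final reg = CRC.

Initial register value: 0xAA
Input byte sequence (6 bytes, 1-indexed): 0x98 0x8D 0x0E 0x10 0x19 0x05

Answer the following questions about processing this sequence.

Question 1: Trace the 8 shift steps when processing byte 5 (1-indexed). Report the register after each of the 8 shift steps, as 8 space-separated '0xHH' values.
Answer: 0x47 0x8E 0x1B 0x36 0x6C 0xD8 0xB7 0x69

Derivation:
After byte 1 (0x98): reg=0x9E
After byte 2 (0x8D): reg=0x79
After byte 3 (0x0E): reg=0x42
After byte 4 (0x10): reg=0xB9
Register before byte 5: 0xB9
After XOR with byte 0x19: 0xA0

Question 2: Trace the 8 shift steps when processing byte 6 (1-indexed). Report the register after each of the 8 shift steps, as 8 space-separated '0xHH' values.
After byte 1 (0x98): reg=0x9E
After byte 2 (0x8D): reg=0x79
After byte 3 (0x0E): reg=0x42
After byte 4 (0x10): reg=0xB9
After byte 5 (0x19): reg=0x69
Register before byte 6: 0x69
After XOR with byte 0x05: 0x6C

Answer: 0xD8 0xB7 0x69 0xD2 0xA3 0x41 0x82 0x03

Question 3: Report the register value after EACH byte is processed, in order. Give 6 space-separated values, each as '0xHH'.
0x9E 0x79 0x42 0xB9 0x69 0x03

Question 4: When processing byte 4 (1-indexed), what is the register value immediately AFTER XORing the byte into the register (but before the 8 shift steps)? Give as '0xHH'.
Answer: 0x52

Derivation:
Register before byte 4: 0x42
Byte 4: 0x10
0x42 XOR 0x10 = 0x52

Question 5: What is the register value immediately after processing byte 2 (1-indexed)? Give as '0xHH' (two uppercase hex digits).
After byte 1 (0x98): reg=0x9E
After byte 2 (0x8D): reg=0x79

Answer: 0x79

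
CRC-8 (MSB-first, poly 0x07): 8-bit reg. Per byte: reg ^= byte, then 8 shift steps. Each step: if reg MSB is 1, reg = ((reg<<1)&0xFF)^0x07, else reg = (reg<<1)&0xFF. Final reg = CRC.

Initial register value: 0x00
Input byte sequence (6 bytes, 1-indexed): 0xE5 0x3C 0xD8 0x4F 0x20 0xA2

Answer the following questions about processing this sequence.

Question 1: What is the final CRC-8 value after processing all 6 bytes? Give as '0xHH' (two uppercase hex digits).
After byte 1 (0xE5): reg=0xB5
After byte 2 (0x3C): reg=0xB6
After byte 3 (0xD8): reg=0x0D
After byte 4 (0x4F): reg=0xC9
After byte 5 (0x20): reg=0x91
After byte 6 (0xA2): reg=0x99

Answer: 0x99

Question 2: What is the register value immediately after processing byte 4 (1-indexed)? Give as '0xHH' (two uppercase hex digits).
After byte 1 (0xE5): reg=0xB5
After byte 2 (0x3C): reg=0xB6
After byte 3 (0xD8): reg=0x0D
After byte 4 (0x4F): reg=0xC9

Answer: 0xC9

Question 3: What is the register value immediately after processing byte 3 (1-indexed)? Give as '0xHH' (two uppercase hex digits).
After byte 1 (0xE5): reg=0xB5
After byte 2 (0x3C): reg=0xB6
After byte 3 (0xD8): reg=0x0D

Answer: 0x0D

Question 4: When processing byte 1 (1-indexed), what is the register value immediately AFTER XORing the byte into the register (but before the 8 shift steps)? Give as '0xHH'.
Register before byte 1: 0x00
Byte 1: 0xE5
0x00 XOR 0xE5 = 0xE5

Answer: 0xE5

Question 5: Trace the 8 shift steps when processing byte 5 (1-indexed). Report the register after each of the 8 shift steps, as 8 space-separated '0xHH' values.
After byte 1 (0xE5): reg=0xB5
After byte 2 (0x3C): reg=0xB6
After byte 3 (0xD8): reg=0x0D
After byte 4 (0x4F): reg=0xC9
Register before byte 5: 0xC9
After XOR with byte 0x20: 0xE9

Answer: 0xD5 0xAD 0x5D 0xBA 0x73 0xE6 0xCB 0x91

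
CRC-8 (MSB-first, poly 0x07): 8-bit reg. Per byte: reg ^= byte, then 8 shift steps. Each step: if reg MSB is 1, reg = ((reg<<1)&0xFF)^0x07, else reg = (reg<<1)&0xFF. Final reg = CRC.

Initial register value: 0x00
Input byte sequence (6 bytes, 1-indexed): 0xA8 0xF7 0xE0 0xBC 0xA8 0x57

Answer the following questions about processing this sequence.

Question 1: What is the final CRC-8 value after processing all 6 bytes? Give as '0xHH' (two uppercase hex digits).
After byte 1 (0xA8): reg=0x51
After byte 2 (0xF7): reg=0x7B
After byte 3 (0xE0): reg=0xC8
After byte 4 (0xBC): reg=0x4B
After byte 5 (0xA8): reg=0xA7
After byte 6 (0x57): reg=0xDE

Answer: 0xDE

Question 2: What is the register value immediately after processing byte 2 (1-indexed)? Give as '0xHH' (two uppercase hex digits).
After byte 1 (0xA8): reg=0x51
After byte 2 (0xF7): reg=0x7B

Answer: 0x7B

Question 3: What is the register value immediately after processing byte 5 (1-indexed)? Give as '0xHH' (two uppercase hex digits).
Answer: 0xA7

Derivation:
After byte 1 (0xA8): reg=0x51
After byte 2 (0xF7): reg=0x7B
After byte 3 (0xE0): reg=0xC8
After byte 4 (0xBC): reg=0x4B
After byte 5 (0xA8): reg=0xA7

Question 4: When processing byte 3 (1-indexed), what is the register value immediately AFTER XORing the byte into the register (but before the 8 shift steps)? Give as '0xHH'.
Answer: 0x9B

Derivation:
Register before byte 3: 0x7B
Byte 3: 0xE0
0x7B XOR 0xE0 = 0x9B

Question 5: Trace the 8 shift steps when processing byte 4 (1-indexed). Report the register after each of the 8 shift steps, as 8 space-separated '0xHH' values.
Answer: 0xE8 0xD7 0xA9 0x55 0xAA 0x53 0xA6 0x4B

Derivation:
After byte 1 (0xA8): reg=0x51
After byte 2 (0xF7): reg=0x7B
After byte 3 (0xE0): reg=0xC8
Register before byte 4: 0xC8
After XOR with byte 0xBC: 0x74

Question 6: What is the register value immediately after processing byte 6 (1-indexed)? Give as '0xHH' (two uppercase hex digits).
Answer: 0xDE

Derivation:
After byte 1 (0xA8): reg=0x51
After byte 2 (0xF7): reg=0x7B
After byte 3 (0xE0): reg=0xC8
After byte 4 (0xBC): reg=0x4B
After byte 5 (0xA8): reg=0xA7
After byte 6 (0x57): reg=0xDE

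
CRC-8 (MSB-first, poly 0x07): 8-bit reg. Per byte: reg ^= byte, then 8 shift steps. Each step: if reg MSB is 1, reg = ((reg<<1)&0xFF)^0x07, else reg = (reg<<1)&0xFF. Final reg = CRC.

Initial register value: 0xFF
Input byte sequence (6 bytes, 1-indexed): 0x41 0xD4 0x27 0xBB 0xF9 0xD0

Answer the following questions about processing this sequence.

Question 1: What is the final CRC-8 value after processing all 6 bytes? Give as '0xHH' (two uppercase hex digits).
After byte 1 (0x41): reg=0x33
After byte 2 (0xD4): reg=0xBB
After byte 3 (0x27): reg=0xDD
After byte 4 (0xBB): reg=0x35
After byte 5 (0xF9): reg=0x6A
After byte 6 (0xD0): reg=0x2F

Answer: 0x2F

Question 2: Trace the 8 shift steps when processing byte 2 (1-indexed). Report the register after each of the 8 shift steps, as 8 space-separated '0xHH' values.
After byte 1 (0x41): reg=0x33
Register before byte 2: 0x33
After XOR with byte 0xD4: 0xE7

Answer: 0xC9 0x95 0x2D 0x5A 0xB4 0x6F 0xDE 0xBB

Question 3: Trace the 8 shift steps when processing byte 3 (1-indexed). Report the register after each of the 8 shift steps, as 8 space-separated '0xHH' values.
After byte 1 (0x41): reg=0x33
After byte 2 (0xD4): reg=0xBB
Register before byte 3: 0xBB
After XOR with byte 0x27: 0x9C

Answer: 0x3F 0x7E 0xFC 0xFF 0xF9 0xF5 0xED 0xDD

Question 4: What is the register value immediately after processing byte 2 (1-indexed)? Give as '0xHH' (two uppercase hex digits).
After byte 1 (0x41): reg=0x33
After byte 2 (0xD4): reg=0xBB

Answer: 0xBB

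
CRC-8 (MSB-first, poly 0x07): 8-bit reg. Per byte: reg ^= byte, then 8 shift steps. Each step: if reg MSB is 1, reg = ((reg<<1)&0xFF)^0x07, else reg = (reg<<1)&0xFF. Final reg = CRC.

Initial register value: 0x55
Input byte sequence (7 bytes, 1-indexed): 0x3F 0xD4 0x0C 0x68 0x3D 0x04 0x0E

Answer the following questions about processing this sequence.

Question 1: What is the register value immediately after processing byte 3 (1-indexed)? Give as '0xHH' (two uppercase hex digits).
Answer: 0x88

Derivation:
After byte 1 (0x3F): reg=0x11
After byte 2 (0xD4): reg=0x55
After byte 3 (0x0C): reg=0x88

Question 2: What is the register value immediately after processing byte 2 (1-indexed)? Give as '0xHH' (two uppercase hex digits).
Answer: 0x55

Derivation:
After byte 1 (0x3F): reg=0x11
After byte 2 (0xD4): reg=0x55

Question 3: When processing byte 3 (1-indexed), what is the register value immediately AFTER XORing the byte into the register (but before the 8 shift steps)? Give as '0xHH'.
Answer: 0x59

Derivation:
Register before byte 3: 0x55
Byte 3: 0x0C
0x55 XOR 0x0C = 0x59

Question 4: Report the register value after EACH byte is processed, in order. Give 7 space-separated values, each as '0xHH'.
0x11 0x55 0x88 0xAE 0xF0 0xC2 0x6A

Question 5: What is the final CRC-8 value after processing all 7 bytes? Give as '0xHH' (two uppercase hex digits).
After byte 1 (0x3F): reg=0x11
After byte 2 (0xD4): reg=0x55
After byte 3 (0x0C): reg=0x88
After byte 4 (0x68): reg=0xAE
After byte 5 (0x3D): reg=0xF0
After byte 6 (0x04): reg=0xC2
After byte 7 (0x0E): reg=0x6A

Answer: 0x6A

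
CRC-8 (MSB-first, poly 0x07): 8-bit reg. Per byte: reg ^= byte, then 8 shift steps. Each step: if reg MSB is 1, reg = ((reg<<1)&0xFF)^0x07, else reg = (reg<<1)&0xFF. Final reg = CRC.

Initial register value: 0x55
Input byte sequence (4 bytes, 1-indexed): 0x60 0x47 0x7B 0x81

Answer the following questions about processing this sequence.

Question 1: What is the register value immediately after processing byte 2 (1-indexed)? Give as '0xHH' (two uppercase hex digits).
Answer: 0x6A

Derivation:
After byte 1 (0x60): reg=0x8B
After byte 2 (0x47): reg=0x6A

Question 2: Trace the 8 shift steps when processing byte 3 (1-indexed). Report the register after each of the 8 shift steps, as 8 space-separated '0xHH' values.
Answer: 0x22 0x44 0x88 0x17 0x2E 0x5C 0xB8 0x77

Derivation:
After byte 1 (0x60): reg=0x8B
After byte 2 (0x47): reg=0x6A
Register before byte 3: 0x6A
After XOR with byte 0x7B: 0x11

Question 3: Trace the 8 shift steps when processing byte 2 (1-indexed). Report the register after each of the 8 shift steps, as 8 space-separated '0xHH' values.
After byte 1 (0x60): reg=0x8B
Register before byte 2: 0x8B
After XOR with byte 0x47: 0xCC

Answer: 0x9F 0x39 0x72 0xE4 0xCF 0x99 0x35 0x6A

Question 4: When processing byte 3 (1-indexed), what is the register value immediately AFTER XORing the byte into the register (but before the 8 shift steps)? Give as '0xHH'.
Register before byte 3: 0x6A
Byte 3: 0x7B
0x6A XOR 0x7B = 0x11

Answer: 0x11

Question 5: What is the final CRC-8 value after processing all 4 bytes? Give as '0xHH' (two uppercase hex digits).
After byte 1 (0x60): reg=0x8B
After byte 2 (0x47): reg=0x6A
After byte 3 (0x7B): reg=0x77
After byte 4 (0x81): reg=0xCC

Answer: 0xCC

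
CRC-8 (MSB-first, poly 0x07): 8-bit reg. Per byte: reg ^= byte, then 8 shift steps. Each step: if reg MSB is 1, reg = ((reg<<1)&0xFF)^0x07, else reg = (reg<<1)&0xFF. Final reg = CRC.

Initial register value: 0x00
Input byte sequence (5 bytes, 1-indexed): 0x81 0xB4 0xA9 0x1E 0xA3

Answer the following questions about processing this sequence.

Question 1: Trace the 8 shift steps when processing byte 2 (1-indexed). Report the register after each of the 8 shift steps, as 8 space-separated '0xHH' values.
Answer: 0x74 0xE8 0xD7 0xA9 0x55 0xAA 0x53 0xA6

Derivation:
After byte 1 (0x81): reg=0x8E
Register before byte 2: 0x8E
After XOR with byte 0xB4: 0x3A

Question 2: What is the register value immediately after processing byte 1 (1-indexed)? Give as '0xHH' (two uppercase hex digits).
After byte 1 (0x81): reg=0x8E

Answer: 0x8E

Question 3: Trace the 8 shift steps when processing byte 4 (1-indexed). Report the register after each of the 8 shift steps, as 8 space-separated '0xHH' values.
Answer: 0x66 0xCC 0x9F 0x39 0x72 0xE4 0xCF 0x99

Derivation:
After byte 1 (0x81): reg=0x8E
After byte 2 (0xB4): reg=0xA6
After byte 3 (0xA9): reg=0x2D
Register before byte 4: 0x2D
After XOR with byte 0x1E: 0x33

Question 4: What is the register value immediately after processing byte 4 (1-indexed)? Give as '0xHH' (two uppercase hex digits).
Answer: 0x99

Derivation:
After byte 1 (0x81): reg=0x8E
After byte 2 (0xB4): reg=0xA6
After byte 3 (0xA9): reg=0x2D
After byte 4 (0x1E): reg=0x99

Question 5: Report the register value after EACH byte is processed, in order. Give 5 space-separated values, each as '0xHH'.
0x8E 0xA6 0x2D 0x99 0xA6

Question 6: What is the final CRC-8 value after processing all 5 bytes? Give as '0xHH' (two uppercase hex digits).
After byte 1 (0x81): reg=0x8E
After byte 2 (0xB4): reg=0xA6
After byte 3 (0xA9): reg=0x2D
After byte 4 (0x1E): reg=0x99
After byte 5 (0xA3): reg=0xA6

Answer: 0xA6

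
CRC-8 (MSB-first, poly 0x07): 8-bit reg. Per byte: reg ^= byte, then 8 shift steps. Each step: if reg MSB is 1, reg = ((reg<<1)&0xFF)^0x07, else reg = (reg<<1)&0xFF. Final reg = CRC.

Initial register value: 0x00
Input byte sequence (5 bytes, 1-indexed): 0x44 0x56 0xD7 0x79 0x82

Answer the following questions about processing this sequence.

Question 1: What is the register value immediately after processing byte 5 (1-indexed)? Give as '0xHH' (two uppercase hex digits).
After byte 1 (0x44): reg=0xDB
After byte 2 (0x56): reg=0xAA
After byte 3 (0xD7): reg=0x74
After byte 4 (0x79): reg=0x23
After byte 5 (0x82): reg=0x6E

Answer: 0x6E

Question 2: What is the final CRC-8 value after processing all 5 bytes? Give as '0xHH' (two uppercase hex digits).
Answer: 0x6E

Derivation:
After byte 1 (0x44): reg=0xDB
After byte 2 (0x56): reg=0xAA
After byte 3 (0xD7): reg=0x74
After byte 4 (0x79): reg=0x23
After byte 5 (0x82): reg=0x6E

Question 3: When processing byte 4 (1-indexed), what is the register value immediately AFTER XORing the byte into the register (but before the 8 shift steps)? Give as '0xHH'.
Register before byte 4: 0x74
Byte 4: 0x79
0x74 XOR 0x79 = 0x0D

Answer: 0x0D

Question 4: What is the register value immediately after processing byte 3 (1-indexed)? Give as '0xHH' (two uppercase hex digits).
After byte 1 (0x44): reg=0xDB
After byte 2 (0x56): reg=0xAA
After byte 3 (0xD7): reg=0x74

Answer: 0x74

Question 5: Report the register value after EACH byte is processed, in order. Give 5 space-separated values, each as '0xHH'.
0xDB 0xAA 0x74 0x23 0x6E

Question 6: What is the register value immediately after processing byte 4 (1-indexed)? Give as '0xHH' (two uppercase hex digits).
Answer: 0x23

Derivation:
After byte 1 (0x44): reg=0xDB
After byte 2 (0x56): reg=0xAA
After byte 3 (0xD7): reg=0x74
After byte 4 (0x79): reg=0x23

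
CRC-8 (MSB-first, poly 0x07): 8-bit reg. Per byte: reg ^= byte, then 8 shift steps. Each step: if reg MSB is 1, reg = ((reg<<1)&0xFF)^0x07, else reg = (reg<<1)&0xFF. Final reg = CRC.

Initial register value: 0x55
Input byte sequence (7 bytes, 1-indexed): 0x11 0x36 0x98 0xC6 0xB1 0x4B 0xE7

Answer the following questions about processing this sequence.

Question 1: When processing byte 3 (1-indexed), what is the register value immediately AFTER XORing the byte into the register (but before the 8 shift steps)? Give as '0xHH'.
Answer: 0x15

Derivation:
Register before byte 3: 0x8D
Byte 3: 0x98
0x8D XOR 0x98 = 0x15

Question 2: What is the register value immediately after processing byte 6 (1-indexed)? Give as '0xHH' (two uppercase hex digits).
After byte 1 (0x11): reg=0xDB
After byte 2 (0x36): reg=0x8D
After byte 3 (0x98): reg=0x6B
After byte 4 (0xC6): reg=0x4A
After byte 5 (0xB1): reg=0xEF
After byte 6 (0x4B): reg=0x75

Answer: 0x75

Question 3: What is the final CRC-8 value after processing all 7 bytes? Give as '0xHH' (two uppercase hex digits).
After byte 1 (0x11): reg=0xDB
After byte 2 (0x36): reg=0x8D
After byte 3 (0x98): reg=0x6B
After byte 4 (0xC6): reg=0x4A
After byte 5 (0xB1): reg=0xEF
After byte 6 (0x4B): reg=0x75
After byte 7 (0xE7): reg=0xF7

Answer: 0xF7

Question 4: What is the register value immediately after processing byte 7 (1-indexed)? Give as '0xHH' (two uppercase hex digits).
Answer: 0xF7

Derivation:
After byte 1 (0x11): reg=0xDB
After byte 2 (0x36): reg=0x8D
After byte 3 (0x98): reg=0x6B
After byte 4 (0xC6): reg=0x4A
After byte 5 (0xB1): reg=0xEF
After byte 6 (0x4B): reg=0x75
After byte 7 (0xE7): reg=0xF7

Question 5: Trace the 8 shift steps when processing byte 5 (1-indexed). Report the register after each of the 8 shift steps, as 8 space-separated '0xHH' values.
After byte 1 (0x11): reg=0xDB
After byte 2 (0x36): reg=0x8D
After byte 3 (0x98): reg=0x6B
After byte 4 (0xC6): reg=0x4A
Register before byte 5: 0x4A
After XOR with byte 0xB1: 0xFB

Answer: 0xF1 0xE5 0xCD 0x9D 0x3D 0x7A 0xF4 0xEF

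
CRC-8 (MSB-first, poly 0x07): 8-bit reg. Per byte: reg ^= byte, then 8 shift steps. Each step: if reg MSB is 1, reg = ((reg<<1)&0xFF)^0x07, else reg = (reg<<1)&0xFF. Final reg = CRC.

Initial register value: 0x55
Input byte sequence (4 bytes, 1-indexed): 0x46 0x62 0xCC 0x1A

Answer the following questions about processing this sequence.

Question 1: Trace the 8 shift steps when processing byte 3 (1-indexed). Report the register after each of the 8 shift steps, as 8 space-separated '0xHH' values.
After byte 1 (0x46): reg=0x79
After byte 2 (0x62): reg=0x41
Register before byte 3: 0x41
After XOR with byte 0xCC: 0x8D

Answer: 0x1D 0x3A 0x74 0xE8 0xD7 0xA9 0x55 0xAA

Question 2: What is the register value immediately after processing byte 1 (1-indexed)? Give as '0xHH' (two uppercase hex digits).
After byte 1 (0x46): reg=0x79

Answer: 0x79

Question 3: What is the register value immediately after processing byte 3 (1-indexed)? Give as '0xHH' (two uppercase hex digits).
Answer: 0xAA

Derivation:
After byte 1 (0x46): reg=0x79
After byte 2 (0x62): reg=0x41
After byte 3 (0xCC): reg=0xAA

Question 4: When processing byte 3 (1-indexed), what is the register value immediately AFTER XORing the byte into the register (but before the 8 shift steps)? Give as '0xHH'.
Register before byte 3: 0x41
Byte 3: 0xCC
0x41 XOR 0xCC = 0x8D

Answer: 0x8D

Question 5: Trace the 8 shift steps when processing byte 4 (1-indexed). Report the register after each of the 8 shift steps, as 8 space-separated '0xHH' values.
Answer: 0x67 0xCE 0x9B 0x31 0x62 0xC4 0x8F 0x19

Derivation:
After byte 1 (0x46): reg=0x79
After byte 2 (0x62): reg=0x41
After byte 3 (0xCC): reg=0xAA
Register before byte 4: 0xAA
After XOR with byte 0x1A: 0xB0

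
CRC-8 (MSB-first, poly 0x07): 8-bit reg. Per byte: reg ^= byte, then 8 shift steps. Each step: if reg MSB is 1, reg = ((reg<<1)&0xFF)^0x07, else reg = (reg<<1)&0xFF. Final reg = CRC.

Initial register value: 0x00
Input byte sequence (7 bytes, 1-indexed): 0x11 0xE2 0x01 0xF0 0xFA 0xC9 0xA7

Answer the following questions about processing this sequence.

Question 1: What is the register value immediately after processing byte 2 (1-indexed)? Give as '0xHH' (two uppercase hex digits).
Answer: 0xE2

Derivation:
After byte 1 (0x11): reg=0x77
After byte 2 (0xE2): reg=0xE2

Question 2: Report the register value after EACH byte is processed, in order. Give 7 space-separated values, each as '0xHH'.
0x77 0xE2 0xA7 0xA2 0x8F 0xD5 0x59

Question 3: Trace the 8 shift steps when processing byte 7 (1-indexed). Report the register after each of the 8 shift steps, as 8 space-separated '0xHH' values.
After byte 1 (0x11): reg=0x77
After byte 2 (0xE2): reg=0xE2
After byte 3 (0x01): reg=0xA7
After byte 4 (0xF0): reg=0xA2
After byte 5 (0xFA): reg=0x8F
After byte 6 (0xC9): reg=0xD5
Register before byte 7: 0xD5
After XOR with byte 0xA7: 0x72

Answer: 0xE4 0xCF 0x99 0x35 0x6A 0xD4 0xAF 0x59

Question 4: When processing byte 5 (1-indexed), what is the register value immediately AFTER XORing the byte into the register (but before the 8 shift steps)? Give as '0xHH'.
Answer: 0x58

Derivation:
Register before byte 5: 0xA2
Byte 5: 0xFA
0xA2 XOR 0xFA = 0x58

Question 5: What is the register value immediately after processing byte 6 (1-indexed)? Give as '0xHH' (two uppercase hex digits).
Answer: 0xD5

Derivation:
After byte 1 (0x11): reg=0x77
After byte 2 (0xE2): reg=0xE2
After byte 3 (0x01): reg=0xA7
After byte 4 (0xF0): reg=0xA2
After byte 5 (0xFA): reg=0x8F
After byte 6 (0xC9): reg=0xD5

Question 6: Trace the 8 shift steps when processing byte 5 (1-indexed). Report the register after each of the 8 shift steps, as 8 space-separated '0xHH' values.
Answer: 0xB0 0x67 0xCE 0x9B 0x31 0x62 0xC4 0x8F

Derivation:
After byte 1 (0x11): reg=0x77
After byte 2 (0xE2): reg=0xE2
After byte 3 (0x01): reg=0xA7
After byte 4 (0xF0): reg=0xA2
Register before byte 5: 0xA2
After XOR with byte 0xFA: 0x58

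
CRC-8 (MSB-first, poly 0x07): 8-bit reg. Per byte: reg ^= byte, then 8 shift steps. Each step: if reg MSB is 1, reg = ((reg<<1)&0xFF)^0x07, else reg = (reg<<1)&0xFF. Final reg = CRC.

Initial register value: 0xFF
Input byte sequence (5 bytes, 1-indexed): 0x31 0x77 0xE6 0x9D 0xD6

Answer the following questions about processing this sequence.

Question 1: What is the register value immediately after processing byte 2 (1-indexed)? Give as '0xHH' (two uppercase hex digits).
Answer: 0x79

Derivation:
After byte 1 (0x31): reg=0x64
After byte 2 (0x77): reg=0x79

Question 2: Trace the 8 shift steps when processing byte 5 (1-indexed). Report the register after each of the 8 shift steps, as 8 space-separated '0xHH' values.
Answer: 0x5C 0xB8 0x77 0xEE 0xDB 0xB1 0x65 0xCA

Derivation:
After byte 1 (0x31): reg=0x64
After byte 2 (0x77): reg=0x79
After byte 3 (0xE6): reg=0xD4
After byte 4 (0x9D): reg=0xF8
Register before byte 5: 0xF8
After XOR with byte 0xD6: 0x2E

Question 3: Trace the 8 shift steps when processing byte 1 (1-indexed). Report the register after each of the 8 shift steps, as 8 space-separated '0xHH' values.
Register before byte 1: 0xFF
After XOR with byte 0x31: 0xCE

Answer: 0x9B 0x31 0x62 0xC4 0x8F 0x19 0x32 0x64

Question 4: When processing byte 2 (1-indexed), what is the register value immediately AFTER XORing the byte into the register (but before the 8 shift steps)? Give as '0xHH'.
Answer: 0x13

Derivation:
Register before byte 2: 0x64
Byte 2: 0x77
0x64 XOR 0x77 = 0x13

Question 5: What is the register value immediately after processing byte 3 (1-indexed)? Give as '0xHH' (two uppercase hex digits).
Answer: 0xD4

Derivation:
After byte 1 (0x31): reg=0x64
After byte 2 (0x77): reg=0x79
After byte 3 (0xE6): reg=0xD4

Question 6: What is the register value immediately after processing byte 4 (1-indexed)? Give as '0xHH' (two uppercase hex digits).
Answer: 0xF8

Derivation:
After byte 1 (0x31): reg=0x64
After byte 2 (0x77): reg=0x79
After byte 3 (0xE6): reg=0xD4
After byte 4 (0x9D): reg=0xF8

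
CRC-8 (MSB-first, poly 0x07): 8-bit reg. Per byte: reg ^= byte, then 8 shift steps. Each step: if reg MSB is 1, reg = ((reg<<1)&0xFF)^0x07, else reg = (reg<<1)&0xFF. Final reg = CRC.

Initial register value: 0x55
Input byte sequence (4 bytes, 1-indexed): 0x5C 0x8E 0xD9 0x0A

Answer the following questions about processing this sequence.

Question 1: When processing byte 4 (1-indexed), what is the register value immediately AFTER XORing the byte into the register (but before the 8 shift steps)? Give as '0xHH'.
Answer: 0x51

Derivation:
Register before byte 4: 0x5B
Byte 4: 0x0A
0x5B XOR 0x0A = 0x51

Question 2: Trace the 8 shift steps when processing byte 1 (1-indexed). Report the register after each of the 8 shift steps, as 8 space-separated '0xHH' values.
Register before byte 1: 0x55
After XOR with byte 0x5C: 0x09

Answer: 0x12 0x24 0x48 0x90 0x27 0x4E 0x9C 0x3F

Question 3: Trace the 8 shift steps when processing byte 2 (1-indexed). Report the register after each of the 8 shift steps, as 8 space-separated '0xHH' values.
Answer: 0x65 0xCA 0x93 0x21 0x42 0x84 0x0F 0x1E

Derivation:
After byte 1 (0x5C): reg=0x3F
Register before byte 2: 0x3F
After XOR with byte 0x8E: 0xB1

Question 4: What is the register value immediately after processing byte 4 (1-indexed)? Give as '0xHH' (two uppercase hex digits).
Answer: 0xB0

Derivation:
After byte 1 (0x5C): reg=0x3F
After byte 2 (0x8E): reg=0x1E
After byte 3 (0xD9): reg=0x5B
After byte 4 (0x0A): reg=0xB0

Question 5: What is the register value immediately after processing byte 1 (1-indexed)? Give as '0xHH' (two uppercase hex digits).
After byte 1 (0x5C): reg=0x3F

Answer: 0x3F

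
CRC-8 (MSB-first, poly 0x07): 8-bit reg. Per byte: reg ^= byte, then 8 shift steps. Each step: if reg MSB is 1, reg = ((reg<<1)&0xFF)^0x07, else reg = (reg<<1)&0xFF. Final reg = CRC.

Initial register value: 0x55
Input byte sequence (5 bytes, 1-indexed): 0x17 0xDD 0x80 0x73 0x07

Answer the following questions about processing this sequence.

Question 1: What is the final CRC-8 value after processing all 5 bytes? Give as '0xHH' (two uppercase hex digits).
Answer: 0xBC

Derivation:
After byte 1 (0x17): reg=0xC9
After byte 2 (0xDD): reg=0x6C
After byte 3 (0x80): reg=0x8A
After byte 4 (0x73): reg=0xE1
After byte 5 (0x07): reg=0xBC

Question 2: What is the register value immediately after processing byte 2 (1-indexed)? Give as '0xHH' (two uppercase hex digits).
Answer: 0x6C

Derivation:
After byte 1 (0x17): reg=0xC9
After byte 2 (0xDD): reg=0x6C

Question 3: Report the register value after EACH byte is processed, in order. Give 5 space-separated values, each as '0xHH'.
0xC9 0x6C 0x8A 0xE1 0xBC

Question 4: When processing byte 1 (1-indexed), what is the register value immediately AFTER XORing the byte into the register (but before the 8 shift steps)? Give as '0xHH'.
Answer: 0x42

Derivation:
Register before byte 1: 0x55
Byte 1: 0x17
0x55 XOR 0x17 = 0x42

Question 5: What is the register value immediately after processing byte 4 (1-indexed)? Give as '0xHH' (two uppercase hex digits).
After byte 1 (0x17): reg=0xC9
After byte 2 (0xDD): reg=0x6C
After byte 3 (0x80): reg=0x8A
After byte 4 (0x73): reg=0xE1

Answer: 0xE1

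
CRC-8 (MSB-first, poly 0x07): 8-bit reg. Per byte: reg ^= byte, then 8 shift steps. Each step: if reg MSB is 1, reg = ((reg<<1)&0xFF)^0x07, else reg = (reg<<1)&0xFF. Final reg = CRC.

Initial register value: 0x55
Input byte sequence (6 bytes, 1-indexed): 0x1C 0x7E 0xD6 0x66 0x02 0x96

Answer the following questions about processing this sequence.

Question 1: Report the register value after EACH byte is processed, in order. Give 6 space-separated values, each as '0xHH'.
0xF8 0x9B 0xE4 0x87 0x92 0x1C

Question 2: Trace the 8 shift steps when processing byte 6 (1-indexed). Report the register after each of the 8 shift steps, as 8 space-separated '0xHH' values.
After byte 1 (0x1C): reg=0xF8
After byte 2 (0x7E): reg=0x9B
After byte 3 (0xD6): reg=0xE4
After byte 4 (0x66): reg=0x87
After byte 5 (0x02): reg=0x92
Register before byte 6: 0x92
After XOR with byte 0x96: 0x04

Answer: 0x08 0x10 0x20 0x40 0x80 0x07 0x0E 0x1C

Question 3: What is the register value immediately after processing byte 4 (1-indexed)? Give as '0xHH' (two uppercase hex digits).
After byte 1 (0x1C): reg=0xF8
After byte 2 (0x7E): reg=0x9B
After byte 3 (0xD6): reg=0xE4
After byte 4 (0x66): reg=0x87

Answer: 0x87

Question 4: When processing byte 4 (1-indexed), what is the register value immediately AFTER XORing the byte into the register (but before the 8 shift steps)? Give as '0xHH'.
Register before byte 4: 0xE4
Byte 4: 0x66
0xE4 XOR 0x66 = 0x82

Answer: 0x82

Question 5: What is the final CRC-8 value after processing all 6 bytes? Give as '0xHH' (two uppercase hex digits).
After byte 1 (0x1C): reg=0xF8
After byte 2 (0x7E): reg=0x9B
After byte 3 (0xD6): reg=0xE4
After byte 4 (0x66): reg=0x87
After byte 5 (0x02): reg=0x92
After byte 6 (0x96): reg=0x1C

Answer: 0x1C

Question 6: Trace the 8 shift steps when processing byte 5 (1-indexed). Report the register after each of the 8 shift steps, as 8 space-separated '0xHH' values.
Answer: 0x0D 0x1A 0x34 0x68 0xD0 0xA7 0x49 0x92

Derivation:
After byte 1 (0x1C): reg=0xF8
After byte 2 (0x7E): reg=0x9B
After byte 3 (0xD6): reg=0xE4
After byte 4 (0x66): reg=0x87
Register before byte 5: 0x87
After XOR with byte 0x02: 0x85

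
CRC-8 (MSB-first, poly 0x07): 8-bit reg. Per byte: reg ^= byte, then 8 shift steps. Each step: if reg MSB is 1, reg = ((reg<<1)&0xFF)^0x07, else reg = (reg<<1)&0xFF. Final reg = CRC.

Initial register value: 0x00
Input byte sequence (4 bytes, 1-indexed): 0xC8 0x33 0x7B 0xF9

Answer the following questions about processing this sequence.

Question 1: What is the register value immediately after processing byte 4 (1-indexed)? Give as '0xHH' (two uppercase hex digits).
Answer: 0x92

Derivation:
After byte 1 (0xC8): reg=0x76
After byte 2 (0x33): reg=0xDC
After byte 3 (0x7B): reg=0x7C
After byte 4 (0xF9): reg=0x92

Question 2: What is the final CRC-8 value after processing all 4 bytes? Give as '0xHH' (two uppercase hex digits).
After byte 1 (0xC8): reg=0x76
After byte 2 (0x33): reg=0xDC
After byte 3 (0x7B): reg=0x7C
After byte 4 (0xF9): reg=0x92

Answer: 0x92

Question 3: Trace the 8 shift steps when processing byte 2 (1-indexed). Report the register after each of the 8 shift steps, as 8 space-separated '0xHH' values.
After byte 1 (0xC8): reg=0x76
Register before byte 2: 0x76
After XOR with byte 0x33: 0x45

Answer: 0x8A 0x13 0x26 0x4C 0x98 0x37 0x6E 0xDC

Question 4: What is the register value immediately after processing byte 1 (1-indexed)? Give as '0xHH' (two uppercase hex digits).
After byte 1 (0xC8): reg=0x76

Answer: 0x76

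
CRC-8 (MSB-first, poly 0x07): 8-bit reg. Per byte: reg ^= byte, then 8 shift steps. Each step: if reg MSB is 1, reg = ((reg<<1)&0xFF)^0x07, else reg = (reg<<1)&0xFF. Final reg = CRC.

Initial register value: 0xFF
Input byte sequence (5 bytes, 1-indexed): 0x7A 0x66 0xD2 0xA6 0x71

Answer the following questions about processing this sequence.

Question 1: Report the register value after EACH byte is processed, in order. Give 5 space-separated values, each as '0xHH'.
0x92 0xC2 0x70 0x2C 0x94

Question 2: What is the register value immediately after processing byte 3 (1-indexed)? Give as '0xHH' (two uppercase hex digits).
Answer: 0x70

Derivation:
After byte 1 (0x7A): reg=0x92
After byte 2 (0x66): reg=0xC2
After byte 3 (0xD2): reg=0x70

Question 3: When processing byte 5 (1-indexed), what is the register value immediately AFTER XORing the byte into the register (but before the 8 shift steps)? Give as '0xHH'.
Answer: 0x5D

Derivation:
Register before byte 5: 0x2C
Byte 5: 0x71
0x2C XOR 0x71 = 0x5D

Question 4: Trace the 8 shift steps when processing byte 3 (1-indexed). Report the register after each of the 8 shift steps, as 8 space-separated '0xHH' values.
After byte 1 (0x7A): reg=0x92
After byte 2 (0x66): reg=0xC2
Register before byte 3: 0xC2
After XOR with byte 0xD2: 0x10

Answer: 0x20 0x40 0x80 0x07 0x0E 0x1C 0x38 0x70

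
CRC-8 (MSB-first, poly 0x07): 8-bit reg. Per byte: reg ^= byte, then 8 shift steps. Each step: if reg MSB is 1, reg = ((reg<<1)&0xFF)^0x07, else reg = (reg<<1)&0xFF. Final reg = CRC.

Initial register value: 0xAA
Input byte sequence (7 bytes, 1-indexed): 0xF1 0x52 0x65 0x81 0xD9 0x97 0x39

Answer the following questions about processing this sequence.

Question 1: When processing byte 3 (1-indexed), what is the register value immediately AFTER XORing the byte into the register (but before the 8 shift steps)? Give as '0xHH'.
Answer: 0x47

Derivation:
Register before byte 3: 0x22
Byte 3: 0x65
0x22 XOR 0x65 = 0x47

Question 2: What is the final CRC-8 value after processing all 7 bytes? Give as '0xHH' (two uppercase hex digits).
Answer: 0xF6

Derivation:
After byte 1 (0xF1): reg=0x86
After byte 2 (0x52): reg=0x22
After byte 3 (0x65): reg=0xD2
After byte 4 (0x81): reg=0xBE
After byte 5 (0xD9): reg=0x32
After byte 6 (0x97): reg=0x72
After byte 7 (0x39): reg=0xF6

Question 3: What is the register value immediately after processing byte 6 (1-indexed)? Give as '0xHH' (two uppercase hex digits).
After byte 1 (0xF1): reg=0x86
After byte 2 (0x52): reg=0x22
After byte 3 (0x65): reg=0xD2
After byte 4 (0x81): reg=0xBE
After byte 5 (0xD9): reg=0x32
After byte 6 (0x97): reg=0x72

Answer: 0x72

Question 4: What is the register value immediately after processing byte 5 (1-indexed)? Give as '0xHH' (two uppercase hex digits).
Answer: 0x32

Derivation:
After byte 1 (0xF1): reg=0x86
After byte 2 (0x52): reg=0x22
After byte 3 (0x65): reg=0xD2
After byte 4 (0x81): reg=0xBE
After byte 5 (0xD9): reg=0x32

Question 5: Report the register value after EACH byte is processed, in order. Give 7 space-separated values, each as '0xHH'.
0x86 0x22 0xD2 0xBE 0x32 0x72 0xF6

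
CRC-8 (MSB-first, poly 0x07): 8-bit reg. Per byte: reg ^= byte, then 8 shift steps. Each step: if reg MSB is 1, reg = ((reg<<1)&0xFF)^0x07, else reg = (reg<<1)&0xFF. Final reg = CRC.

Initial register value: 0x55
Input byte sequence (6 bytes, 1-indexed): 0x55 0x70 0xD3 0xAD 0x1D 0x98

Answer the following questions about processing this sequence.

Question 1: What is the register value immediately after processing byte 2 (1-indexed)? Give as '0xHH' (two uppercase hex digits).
After byte 1 (0x55): reg=0x00
After byte 2 (0x70): reg=0x57

Answer: 0x57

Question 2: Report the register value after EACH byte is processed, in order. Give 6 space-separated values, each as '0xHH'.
0x00 0x57 0x95 0xA8 0x02 0xCF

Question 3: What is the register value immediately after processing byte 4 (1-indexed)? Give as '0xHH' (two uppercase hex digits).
Answer: 0xA8

Derivation:
After byte 1 (0x55): reg=0x00
After byte 2 (0x70): reg=0x57
After byte 3 (0xD3): reg=0x95
After byte 4 (0xAD): reg=0xA8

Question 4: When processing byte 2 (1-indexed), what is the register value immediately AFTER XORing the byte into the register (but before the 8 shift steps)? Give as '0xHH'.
Register before byte 2: 0x00
Byte 2: 0x70
0x00 XOR 0x70 = 0x70

Answer: 0x70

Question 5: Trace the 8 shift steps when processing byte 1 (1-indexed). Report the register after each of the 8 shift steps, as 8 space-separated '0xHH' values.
Register before byte 1: 0x55
After XOR with byte 0x55: 0x00

Answer: 0x00 0x00 0x00 0x00 0x00 0x00 0x00 0x00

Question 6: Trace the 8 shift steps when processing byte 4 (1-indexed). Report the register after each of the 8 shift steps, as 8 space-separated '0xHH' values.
After byte 1 (0x55): reg=0x00
After byte 2 (0x70): reg=0x57
After byte 3 (0xD3): reg=0x95
Register before byte 4: 0x95
After XOR with byte 0xAD: 0x38

Answer: 0x70 0xE0 0xC7 0x89 0x15 0x2A 0x54 0xA8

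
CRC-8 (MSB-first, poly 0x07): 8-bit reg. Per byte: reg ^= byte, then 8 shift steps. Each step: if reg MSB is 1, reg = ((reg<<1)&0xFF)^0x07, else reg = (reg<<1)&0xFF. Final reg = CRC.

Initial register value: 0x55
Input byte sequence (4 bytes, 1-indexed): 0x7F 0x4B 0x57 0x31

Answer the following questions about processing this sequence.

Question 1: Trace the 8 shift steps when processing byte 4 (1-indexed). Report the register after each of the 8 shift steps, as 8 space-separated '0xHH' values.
Answer: 0x31 0x62 0xC4 0x8F 0x19 0x32 0x64 0xC8

Derivation:
After byte 1 (0x7F): reg=0xD6
After byte 2 (0x4B): reg=0xDA
After byte 3 (0x57): reg=0xAA
Register before byte 4: 0xAA
After XOR with byte 0x31: 0x9B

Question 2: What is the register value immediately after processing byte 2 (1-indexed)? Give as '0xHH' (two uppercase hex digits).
Answer: 0xDA

Derivation:
After byte 1 (0x7F): reg=0xD6
After byte 2 (0x4B): reg=0xDA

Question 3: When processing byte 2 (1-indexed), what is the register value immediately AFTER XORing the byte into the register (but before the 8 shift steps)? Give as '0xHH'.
Register before byte 2: 0xD6
Byte 2: 0x4B
0xD6 XOR 0x4B = 0x9D

Answer: 0x9D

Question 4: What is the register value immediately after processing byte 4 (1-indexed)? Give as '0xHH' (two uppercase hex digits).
After byte 1 (0x7F): reg=0xD6
After byte 2 (0x4B): reg=0xDA
After byte 3 (0x57): reg=0xAA
After byte 4 (0x31): reg=0xC8

Answer: 0xC8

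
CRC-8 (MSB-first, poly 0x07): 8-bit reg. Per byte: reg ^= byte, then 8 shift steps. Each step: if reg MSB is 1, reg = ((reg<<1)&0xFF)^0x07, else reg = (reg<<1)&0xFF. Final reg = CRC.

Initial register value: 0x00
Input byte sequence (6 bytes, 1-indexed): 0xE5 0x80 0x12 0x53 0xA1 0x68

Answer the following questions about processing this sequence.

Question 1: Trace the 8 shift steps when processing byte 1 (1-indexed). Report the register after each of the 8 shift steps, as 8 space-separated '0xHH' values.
Register before byte 1: 0x00
After XOR with byte 0xE5: 0xE5

Answer: 0xCD 0x9D 0x3D 0x7A 0xF4 0xEF 0xD9 0xB5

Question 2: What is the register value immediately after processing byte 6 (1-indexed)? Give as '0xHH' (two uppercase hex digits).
After byte 1 (0xE5): reg=0xB5
After byte 2 (0x80): reg=0x8B
After byte 3 (0x12): reg=0xC6
After byte 4 (0x53): reg=0xE2
After byte 5 (0xA1): reg=0xCE
After byte 6 (0x68): reg=0x7B

Answer: 0x7B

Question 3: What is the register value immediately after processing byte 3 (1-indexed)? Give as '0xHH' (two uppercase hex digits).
Answer: 0xC6

Derivation:
After byte 1 (0xE5): reg=0xB5
After byte 2 (0x80): reg=0x8B
After byte 3 (0x12): reg=0xC6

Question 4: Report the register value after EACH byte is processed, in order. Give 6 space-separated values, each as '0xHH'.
0xB5 0x8B 0xC6 0xE2 0xCE 0x7B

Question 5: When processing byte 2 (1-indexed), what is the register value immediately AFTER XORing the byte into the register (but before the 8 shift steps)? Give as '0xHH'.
Register before byte 2: 0xB5
Byte 2: 0x80
0xB5 XOR 0x80 = 0x35

Answer: 0x35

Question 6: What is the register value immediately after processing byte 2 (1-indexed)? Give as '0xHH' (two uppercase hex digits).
After byte 1 (0xE5): reg=0xB5
After byte 2 (0x80): reg=0x8B

Answer: 0x8B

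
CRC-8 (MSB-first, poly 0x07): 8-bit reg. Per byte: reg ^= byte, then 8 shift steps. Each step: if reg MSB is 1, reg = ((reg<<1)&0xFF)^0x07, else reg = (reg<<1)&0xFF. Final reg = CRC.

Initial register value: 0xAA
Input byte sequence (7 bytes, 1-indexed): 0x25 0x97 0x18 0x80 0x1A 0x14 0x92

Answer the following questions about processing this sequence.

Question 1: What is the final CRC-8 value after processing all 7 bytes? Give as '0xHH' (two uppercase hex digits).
After byte 1 (0x25): reg=0xA4
After byte 2 (0x97): reg=0x99
After byte 3 (0x18): reg=0x8E
After byte 4 (0x80): reg=0x2A
After byte 5 (0x1A): reg=0x90
After byte 6 (0x14): reg=0x95
After byte 7 (0x92): reg=0x15

Answer: 0x15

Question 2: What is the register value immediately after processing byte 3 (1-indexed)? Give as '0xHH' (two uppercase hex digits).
After byte 1 (0x25): reg=0xA4
After byte 2 (0x97): reg=0x99
After byte 3 (0x18): reg=0x8E

Answer: 0x8E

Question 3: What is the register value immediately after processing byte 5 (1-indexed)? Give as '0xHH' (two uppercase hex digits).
Answer: 0x90

Derivation:
After byte 1 (0x25): reg=0xA4
After byte 2 (0x97): reg=0x99
After byte 3 (0x18): reg=0x8E
After byte 4 (0x80): reg=0x2A
After byte 5 (0x1A): reg=0x90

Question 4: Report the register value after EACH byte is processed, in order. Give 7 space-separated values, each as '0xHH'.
0xA4 0x99 0x8E 0x2A 0x90 0x95 0x15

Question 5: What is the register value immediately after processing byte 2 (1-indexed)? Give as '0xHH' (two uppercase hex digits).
After byte 1 (0x25): reg=0xA4
After byte 2 (0x97): reg=0x99

Answer: 0x99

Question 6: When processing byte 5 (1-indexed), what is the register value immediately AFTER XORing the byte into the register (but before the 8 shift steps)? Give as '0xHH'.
Answer: 0x30

Derivation:
Register before byte 5: 0x2A
Byte 5: 0x1A
0x2A XOR 0x1A = 0x30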